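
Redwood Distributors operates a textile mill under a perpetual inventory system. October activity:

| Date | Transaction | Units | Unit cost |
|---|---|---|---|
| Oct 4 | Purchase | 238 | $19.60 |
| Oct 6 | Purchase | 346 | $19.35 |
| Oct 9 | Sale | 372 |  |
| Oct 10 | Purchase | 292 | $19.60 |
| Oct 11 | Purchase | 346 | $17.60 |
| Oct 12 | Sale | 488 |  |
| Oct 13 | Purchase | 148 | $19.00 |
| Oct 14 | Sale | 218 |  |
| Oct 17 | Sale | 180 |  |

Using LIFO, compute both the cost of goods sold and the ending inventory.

Oct 9, 372 sold [LIFO — newest first]: 346 @ $19.35 + 26 @ $19.60 = $7,204.70
Oct 12, 488 sold [LIFO — newest first]: 346 @ $17.60 + 142 @ $19.60 = $8,872.80
Oct 14, 218 sold [LIFO — newest first]: 148 @ $19.00 + 70 @ $19.60 = $4,184.00
Oct 17, 180 sold [LIFO — newest first]: 80 @ $19.60 + 100 @ $19.60 = $3,528.00
Total COGS = $7,204.70 + $8,872.80 + $4,184.00 + $3,528.00 = $23,789.50
Ending inventory: 112 @ $19.60 = $2,195.20
Check: goods available $25,984.70 = COGS $23,789.50 + ending $2,195.20

COGS = $23,789.50; ending inventory = $2,195.20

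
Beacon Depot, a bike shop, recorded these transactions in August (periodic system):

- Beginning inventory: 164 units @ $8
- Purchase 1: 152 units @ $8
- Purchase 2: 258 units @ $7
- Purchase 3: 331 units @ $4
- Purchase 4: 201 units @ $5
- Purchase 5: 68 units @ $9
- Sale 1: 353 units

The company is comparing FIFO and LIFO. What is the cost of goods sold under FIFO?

COGS = $2,787

FIFO COGS: 164 @ $8 + 152 @ $8 + 37 @ $7 = $2,787
LIFO COGS: 68 @ $9 + 201 @ $5 + 84 @ $4 = $1,953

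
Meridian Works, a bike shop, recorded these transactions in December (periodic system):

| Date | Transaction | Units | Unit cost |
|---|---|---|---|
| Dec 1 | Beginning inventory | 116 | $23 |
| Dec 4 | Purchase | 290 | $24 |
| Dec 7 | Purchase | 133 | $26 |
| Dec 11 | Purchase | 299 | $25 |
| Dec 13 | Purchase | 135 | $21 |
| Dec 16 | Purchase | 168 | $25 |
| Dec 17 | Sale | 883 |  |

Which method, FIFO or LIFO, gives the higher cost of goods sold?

LIFO

FIFO COGS: 116 @ $23 + 290 @ $24 + 133 @ $26 + 299 @ $25 + 45 @ $21 = $21,506
LIFO COGS: 168 @ $25 + 135 @ $21 + 299 @ $25 + 133 @ $26 + 148 @ $24 = $21,520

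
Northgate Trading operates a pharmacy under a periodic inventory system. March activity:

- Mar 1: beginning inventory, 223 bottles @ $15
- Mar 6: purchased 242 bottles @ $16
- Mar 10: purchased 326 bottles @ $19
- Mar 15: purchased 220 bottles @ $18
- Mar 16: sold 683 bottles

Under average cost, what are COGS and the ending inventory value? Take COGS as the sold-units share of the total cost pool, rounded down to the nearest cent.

Mar 16, sell 683: 683/1011 × $17,371.00 → $11,735.30
Ending inventory (cost pool remaining) = $5,635.70
Check: goods available $17,371.00 = COGS $11,735.30 + ending $5,635.70

COGS = $11,735.30; ending inventory = $5,635.70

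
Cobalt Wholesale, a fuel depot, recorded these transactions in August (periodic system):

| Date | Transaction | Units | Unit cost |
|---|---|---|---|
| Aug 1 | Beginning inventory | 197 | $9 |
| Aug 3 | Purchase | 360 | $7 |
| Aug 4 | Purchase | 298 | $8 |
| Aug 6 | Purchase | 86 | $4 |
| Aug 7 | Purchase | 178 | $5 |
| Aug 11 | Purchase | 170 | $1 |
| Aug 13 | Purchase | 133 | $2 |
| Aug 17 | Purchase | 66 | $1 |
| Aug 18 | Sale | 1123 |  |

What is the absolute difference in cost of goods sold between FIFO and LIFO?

FIFO COGS: 197 @ $9 + 360 @ $7 + 298 @ $8 + 86 @ $4 + 178 @ $5 + 4 @ $1 = $7,915
LIFO COGS: 66 @ $1 + 133 @ $2 + 170 @ $1 + 178 @ $5 + 86 @ $4 + 298 @ $8 + 192 @ $7 = $5,464
Difference = |$7,915 − $5,464| = $2,451

$2,451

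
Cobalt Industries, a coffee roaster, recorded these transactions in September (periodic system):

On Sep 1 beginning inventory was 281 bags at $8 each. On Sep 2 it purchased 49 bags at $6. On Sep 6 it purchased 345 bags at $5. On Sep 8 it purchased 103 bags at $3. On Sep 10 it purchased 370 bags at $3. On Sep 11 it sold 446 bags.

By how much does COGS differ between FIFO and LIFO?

$1,784

FIFO COGS: 281 @ $8 + 49 @ $6 + 116 @ $5 = $3,122
LIFO COGS: 370 @ $3 + 76 @ $3 = $1,338
Difference = |$3,122 − $1,338| = $1,784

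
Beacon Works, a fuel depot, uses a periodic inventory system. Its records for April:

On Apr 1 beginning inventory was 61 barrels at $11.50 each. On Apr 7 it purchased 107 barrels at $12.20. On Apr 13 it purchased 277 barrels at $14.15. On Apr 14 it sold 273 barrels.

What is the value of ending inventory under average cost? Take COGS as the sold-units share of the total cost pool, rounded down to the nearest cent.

Apr 14, sell 273: 273/445 × $5,926.45 → $3,635.77
Ending inventory (cost pool remaining) = $2,290.68
Check: goods available $5,926.45 = COGS $3,635.77 + ending $2,290.68

Ending inventory = $2,290.68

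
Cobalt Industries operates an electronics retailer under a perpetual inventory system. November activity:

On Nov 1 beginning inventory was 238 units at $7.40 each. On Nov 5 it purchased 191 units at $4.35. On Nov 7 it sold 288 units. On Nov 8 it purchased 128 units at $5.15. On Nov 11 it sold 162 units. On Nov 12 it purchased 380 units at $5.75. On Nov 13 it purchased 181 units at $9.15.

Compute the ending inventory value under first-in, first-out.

Ending inventory = $4,392.20

Nov 7, 288 sold [FIFO — oldest first]: 238 @ $7.40 + 50 @ $4.35 = $1,978.70
Nov 11, 162 sold [FIFO — oldest first]: 141 @ $4.35 + 21 @ $5.15 = $721.50
Total COGS = $1,978.70 + $721.50 = $2,700.20
Ending inventory: 107 @ $5.15 + 380 @ $5.75 + 181 @ $9.15 = $4,392.20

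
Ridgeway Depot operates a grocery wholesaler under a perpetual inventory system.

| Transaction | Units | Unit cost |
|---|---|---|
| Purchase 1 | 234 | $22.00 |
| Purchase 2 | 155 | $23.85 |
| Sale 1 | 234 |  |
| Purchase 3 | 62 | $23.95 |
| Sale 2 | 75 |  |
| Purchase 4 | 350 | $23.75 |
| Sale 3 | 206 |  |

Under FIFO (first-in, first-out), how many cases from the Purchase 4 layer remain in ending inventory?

286

Sale 1 (234) [FIFO — oldest first]: 234 @ $22.00 = $5,148.00
Sale 2 (75) [FIFO — oldest first]: 75 @ $23.85 = $1,788.75
Sale 3 (206) [FIFO — oldest first]: 80 @ $23.85 + 62 @ $23.95 + 64 @ $23.75 = $4,912.90
Total COGS = $5,148.00 + $1,788.75 + $4,912.90 = $11,849.65
Ending inventory: 286 @ $23.75 = $6,792.50
Check: goods available $18,642.15 = COGS $11,849.65 + ending $6,792.50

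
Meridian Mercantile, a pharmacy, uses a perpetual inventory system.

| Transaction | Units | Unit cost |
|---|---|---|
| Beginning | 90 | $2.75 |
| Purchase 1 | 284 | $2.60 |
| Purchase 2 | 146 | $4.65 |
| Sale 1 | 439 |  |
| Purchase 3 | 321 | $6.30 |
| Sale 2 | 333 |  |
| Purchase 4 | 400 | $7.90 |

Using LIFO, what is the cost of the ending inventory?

Sale 1 (439) [LIFO — newest first]: 146 @ $4.65 + 284 @ $2.60 + 9 @ $2.75 = $1,442.05
Sale 2 (333) [LIFO — newest first]: 321 @ $6.30 + 12 @ $2.75 = $2,055.30
Total COGS = $1,442.05 + $2,055.30 = $3,497.35
Ending inventory: 69 @ $2.75 + 400 @ $7.90 = $3,349.75
Check: goods available $6,847.10 = COGS $3,497.35 + ending $3,349.75

Ending inventory = $3,349.75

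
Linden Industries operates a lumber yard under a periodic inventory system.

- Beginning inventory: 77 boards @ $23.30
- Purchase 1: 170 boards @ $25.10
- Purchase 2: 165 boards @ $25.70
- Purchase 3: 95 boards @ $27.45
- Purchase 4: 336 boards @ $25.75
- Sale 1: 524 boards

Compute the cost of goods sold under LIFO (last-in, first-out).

Sale 1 (524) [LIFO — newest first]: 336 @ $25.75 + 95 @ $27.45 + 93 @ $25.70 = $13,649.85
Ending inventory: 77 @ $23.30 + 170 @ $25.10 + 72 @ $25.70 = $7,911.50

COGS = $13,649.85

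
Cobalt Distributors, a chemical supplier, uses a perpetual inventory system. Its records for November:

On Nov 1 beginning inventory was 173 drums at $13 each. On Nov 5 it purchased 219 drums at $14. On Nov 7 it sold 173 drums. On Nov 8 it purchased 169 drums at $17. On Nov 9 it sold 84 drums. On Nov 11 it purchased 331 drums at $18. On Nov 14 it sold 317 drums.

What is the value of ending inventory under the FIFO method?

Nov 7, 173 sold [FIFO — oldest first]: 173 @ $13 = $2,249
Nov 9, 84 sold [FIFO — oldest first]: 84 @ $14 = $1,176
Nov 14, 317 sold [FIFO — oldest first]: 135 @ $14 + 169 @ $17 + 13 @ $18 = $4,997
Total COGS = $2,249 + $1,176 + $4,997 = $8,422
Ending inventory: 318 @ $18 = $5,724

Ending inventory = $5,724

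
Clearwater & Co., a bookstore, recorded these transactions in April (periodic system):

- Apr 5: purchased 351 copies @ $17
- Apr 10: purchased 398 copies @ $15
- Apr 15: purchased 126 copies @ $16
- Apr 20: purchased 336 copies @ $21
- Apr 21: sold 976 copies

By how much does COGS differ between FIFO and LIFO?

$940

FIFO COGS: 351 @ $17 + 398 @ $15 + 126 @ $16 + 101 @ $21 = $16,074
LIFO COGS: 336 @ $21 + 126 @ $16 + 398 @ $15 + 116 @ $17 = $17,014
Difference = |$16,074 − $17,014| = $940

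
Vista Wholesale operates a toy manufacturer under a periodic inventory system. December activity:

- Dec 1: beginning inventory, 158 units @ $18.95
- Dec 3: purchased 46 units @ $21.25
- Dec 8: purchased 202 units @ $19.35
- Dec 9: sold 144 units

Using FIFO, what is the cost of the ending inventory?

Dec 9, 144 sold [FIFO — oldest first]: 144 @ $18.95 = $2,728.80
Ending inventory: 14 @ $18.95 + 46 @ $21.25 + 202 @ $19.35 = $5,151.50

Ending inventory = $5,151.50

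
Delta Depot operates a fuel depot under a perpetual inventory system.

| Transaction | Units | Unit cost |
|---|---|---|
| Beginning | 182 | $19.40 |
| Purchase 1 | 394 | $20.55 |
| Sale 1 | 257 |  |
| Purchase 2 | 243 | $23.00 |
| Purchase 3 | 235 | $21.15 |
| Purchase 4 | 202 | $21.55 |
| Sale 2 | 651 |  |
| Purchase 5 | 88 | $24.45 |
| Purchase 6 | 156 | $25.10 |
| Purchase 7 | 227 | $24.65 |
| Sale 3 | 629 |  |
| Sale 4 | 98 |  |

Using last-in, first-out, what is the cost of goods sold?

COGS = $36,417.80

Sale 1 (257) [LIFO — newest first]: 257 @ $20.55 = $5,281.35
Sale 2 (651) [LIFO — newest first]: 202 @ $21.55 + 235 @ $21.15 + 214 @ $23.00 = $14,245.35
Sale 3 (629) [LIFO — newest first]: 227 @ $24.65 + 156 @ $25.10 + 88 @ $24.45 + 29 @ $23.00 + 129 @ $20.55 = $14,980.70
Sale 4 (98) [LIFO — newest first]: 8 @ $20.55 + 90 @ $19.40 = $1,910.40
Total COGS = $5,281.35 + $14,245.35 + $14,980.70 + $1,910.40 = $36,417.80
Ending inventory: 92 @ $19.40 = $1,784.80
Check: goods available $38,202.60 = COGS $36,417.80 + ending $1,784.80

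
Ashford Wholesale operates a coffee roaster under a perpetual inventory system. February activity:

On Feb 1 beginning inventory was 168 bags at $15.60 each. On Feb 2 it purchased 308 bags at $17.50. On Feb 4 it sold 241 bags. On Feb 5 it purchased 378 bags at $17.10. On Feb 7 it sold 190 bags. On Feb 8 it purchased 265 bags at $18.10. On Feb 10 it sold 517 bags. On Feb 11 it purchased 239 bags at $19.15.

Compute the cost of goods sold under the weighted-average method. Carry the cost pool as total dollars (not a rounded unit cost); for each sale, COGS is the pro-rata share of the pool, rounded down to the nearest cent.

After Feb 1: 168 on hand, pool $2,620.80 (≈ $15.6000 each)
After Feb 2: 476 on hand, pool $8,010.80 (≈ $16.8294 each)
Feb 4, sell 241: 241/476 × $8,010.80 → $4,055.88
After Feb 5: 613 on hand, pool $10,418.72 (≈ $16.9963 each)
Feb 7, sell 190: 190/613 × $10,418.72 → $3,229.29
After Feb 8: 688 on hand, pool $11,985.93 (≈ $17.4214 each)
Feb 10, sell 517: 517/688 × $11,985.93 → $9,006.86
After Feb 11: 410 on hand, pool $7,555.92 (≈ $18.4291 each)
Total COGS = $4,055.88 + $3,229.29 + $9,006.86 = $16,292.03
Ending inventory (cost pool remaining) = $7,555.92
Check: goods available $23,847.95 = COGS $16,292.03 + ending $7,555.92

COGS = $16,292.03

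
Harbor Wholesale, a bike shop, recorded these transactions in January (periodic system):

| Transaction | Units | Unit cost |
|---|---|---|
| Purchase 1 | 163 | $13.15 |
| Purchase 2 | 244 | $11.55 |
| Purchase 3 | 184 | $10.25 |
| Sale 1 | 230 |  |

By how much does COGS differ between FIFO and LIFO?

FIFO COGS: 163 @ $13.15 + 67 @ $11.55 = $2,917.30
LIFO COGS: 184 @ $10.25 + 46 @ $11.55 = $2,417.30
Difference = |$2,917.30 − $2,417.30| = $500.00

$500.00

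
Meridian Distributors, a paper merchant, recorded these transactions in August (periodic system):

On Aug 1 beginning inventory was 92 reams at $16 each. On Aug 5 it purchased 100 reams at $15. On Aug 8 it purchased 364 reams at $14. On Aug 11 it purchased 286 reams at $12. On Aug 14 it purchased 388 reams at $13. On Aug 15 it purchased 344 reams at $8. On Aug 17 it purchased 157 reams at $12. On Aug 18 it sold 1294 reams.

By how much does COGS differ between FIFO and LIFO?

FIFO COGS: 92 @ $16 + 100 @ $15 + 364 @ $14 + 286 @ $12 + 388 @ $13 + 64 @ $8 = $17,056
LIFO COGS: 157 @ $12 + 344 @ $8 + 388 @ $13 + 286 @ $12 + 119 @ $14 = $14,778
Difference = |$17,056 − $14,778| = $2,278

$2,278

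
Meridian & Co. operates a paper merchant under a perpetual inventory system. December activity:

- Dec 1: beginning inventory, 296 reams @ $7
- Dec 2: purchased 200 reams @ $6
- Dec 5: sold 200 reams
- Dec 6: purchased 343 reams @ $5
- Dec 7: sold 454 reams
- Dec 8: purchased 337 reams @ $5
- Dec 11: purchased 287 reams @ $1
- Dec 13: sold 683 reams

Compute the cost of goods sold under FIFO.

Dec 5, 200 sold [FIFO — oldest first]: 200 @ $7 = $1,400
Dec 7, 454 sold [FIFO — oldest first]: 96 @ $7 + 200 @ $6 + 158 @ $5 = $2,662
Dec 13, 683 sold [FIFO — oldest first]: 185 @ $5 + 337 @ $5 + 161 @ $1 = $2,771
Total COGS = $1,400 + $2,662 + $2,771 = $6,833
Ending inventory: 126 @ $1 = $126
Check: goods available $6,959 = COGS $6,833 + ending $126

COGS = $6,833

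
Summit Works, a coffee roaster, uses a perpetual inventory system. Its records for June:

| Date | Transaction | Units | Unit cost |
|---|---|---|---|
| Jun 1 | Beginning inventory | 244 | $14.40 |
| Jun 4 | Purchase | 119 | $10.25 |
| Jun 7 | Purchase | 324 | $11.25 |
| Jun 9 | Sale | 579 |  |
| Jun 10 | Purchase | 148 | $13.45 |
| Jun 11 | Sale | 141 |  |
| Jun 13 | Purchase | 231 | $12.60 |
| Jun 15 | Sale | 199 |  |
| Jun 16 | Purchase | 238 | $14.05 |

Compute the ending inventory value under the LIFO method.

Ending inventory = $5,396.45

Jun 9, 579 sold [LIFO — newest first]: 324 @ $11.25 + 119 @ $10.25 + 136 @ $14.40 = $6,823.15
Jun 11, 141 sold [LIFO — newest first]: 141 @ $13.45 = $1,896.45
Jun 15, 199 sold [LIFO — newest first]: 199 @ $12.60 = $2,507.40
Total COGS = $6,823.15 + $1,896.45 + $2,507.40 = $11,227.00
Ending inventory: 108 @ $14.40 + 7 @ $13.45 + 32 @ $12.60 + 238 @ $14.05 = $5,396.45
Check: goods available $16,623.45 = COGS $11,227.00 + ending $5,396.45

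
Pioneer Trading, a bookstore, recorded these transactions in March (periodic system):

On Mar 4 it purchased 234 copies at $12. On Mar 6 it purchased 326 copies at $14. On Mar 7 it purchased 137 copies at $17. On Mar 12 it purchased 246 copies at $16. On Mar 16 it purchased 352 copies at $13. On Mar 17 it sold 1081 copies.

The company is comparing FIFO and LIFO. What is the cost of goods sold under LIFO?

FIFO COGS: 234 @ $12 + 326 @ $14 + 137 @ $17 + 246 @ $16 + 138 @ $13 = $15,431
LIFO COGS: 352 @ $13 + 246 @ $16 + 137 @ $17 + 326 @ $14 + 20 @ $12 = $15,645

COGS = $15,645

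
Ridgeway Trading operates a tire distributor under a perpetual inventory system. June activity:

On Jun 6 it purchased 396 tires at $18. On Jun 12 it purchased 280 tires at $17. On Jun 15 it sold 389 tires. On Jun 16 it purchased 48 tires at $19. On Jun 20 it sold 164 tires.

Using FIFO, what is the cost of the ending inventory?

Jun 15, 389 sold [FIFO — oldest first]: 389 @ $18 = $7,002
Jun 20, 164 sold [FIFO — oldest first]: 7 @ $18 + 157 @ $17 = $2,795
Total COGS = $7,002 + $2,795 = $9,797
Ending inventory: 123 @ $17 + 48 @ $19 = $3,003

Ending inventory = $3,003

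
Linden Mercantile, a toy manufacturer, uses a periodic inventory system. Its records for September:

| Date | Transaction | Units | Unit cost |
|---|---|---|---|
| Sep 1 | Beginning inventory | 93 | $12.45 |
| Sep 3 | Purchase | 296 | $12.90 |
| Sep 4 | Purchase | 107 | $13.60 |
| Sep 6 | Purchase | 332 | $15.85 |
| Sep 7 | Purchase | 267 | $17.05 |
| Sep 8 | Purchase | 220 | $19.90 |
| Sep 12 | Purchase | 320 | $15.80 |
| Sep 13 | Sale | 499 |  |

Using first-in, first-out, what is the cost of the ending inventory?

Ending inventory = $19,201.00

Sep 13, 499 sold [FIFO — oldest first]: 93 @ $12.45 + 296 @ $12.90 + 107 @ $13.60 + 3 @ $15.85 = $6,479.00
Ending inventory: 329 @ $15.85 + 267 @ $17.05 + 220 @ $19.90 + 320 @ $15.80 = $19,201.00
Check: goods available $25,680.00 = COGS $6,479.00 + ending $19,201.00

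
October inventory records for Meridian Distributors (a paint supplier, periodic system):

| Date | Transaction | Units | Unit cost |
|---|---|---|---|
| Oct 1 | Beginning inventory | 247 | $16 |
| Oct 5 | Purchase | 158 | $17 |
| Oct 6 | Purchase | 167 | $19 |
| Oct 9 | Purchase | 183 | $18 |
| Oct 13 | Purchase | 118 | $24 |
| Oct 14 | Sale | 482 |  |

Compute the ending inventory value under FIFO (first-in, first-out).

Ending inventory = $7,836

Oct 14, 482 sold [FIFO — oldest first]: 247 @ $16 + 158 @ $17 + 77 @ $19 = $8,101
Ending inventory: 90 @ $19 + 183 @ $18 + 118 @ $24 = $7,836
Check: goods available $15,937 = COGS $8,101 + ending $7,836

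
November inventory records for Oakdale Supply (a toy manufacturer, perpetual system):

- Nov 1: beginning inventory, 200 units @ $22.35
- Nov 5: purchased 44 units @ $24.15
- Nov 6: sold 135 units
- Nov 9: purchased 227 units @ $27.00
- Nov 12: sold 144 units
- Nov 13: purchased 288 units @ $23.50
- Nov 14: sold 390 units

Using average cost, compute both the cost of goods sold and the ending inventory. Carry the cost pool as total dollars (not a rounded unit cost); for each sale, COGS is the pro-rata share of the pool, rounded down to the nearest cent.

After Nov 1: 200 on hand, pool $4,470.00 (≈ $22.3500 each)
After Nov 5: 244 on hand, pool $5,532.60 (≈ $22.6746 each)
Nov 6, sell 135: 135/244 × $5,532.60 → $3,061.06
After Nov 9: 336 on hand, pool $8,600.54 (≈ $25.5968 each)
Nov 12, sell 144: 144/336 × $8,600.54 → $3,685.94
After Nov 13: 480 on hand, pool $11,682.60 (≈ $24.3388 each)
Nov 14, sell 390: 390/480 × $11,682.60 → $9,492.11
Total COGS = $3,061.06 + $3,685.94 + $9,492.11 = $16,239.11
Ending inventory (cost pool remaining) = $2,190.49

COGS = $16,239.11; ending inventory = $2,190.49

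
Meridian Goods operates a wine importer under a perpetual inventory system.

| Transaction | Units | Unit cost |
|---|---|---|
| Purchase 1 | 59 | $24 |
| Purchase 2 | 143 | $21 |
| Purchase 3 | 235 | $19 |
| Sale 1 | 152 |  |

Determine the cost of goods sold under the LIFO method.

Sale 1 (152) [LIFO — newest first]: 152 @ $19 = $2,888
Ending inventory: 59 @ $24 + 143 @ $21 + 83 @ $19 = $5,996
Check: goods available $8,884 = COGS $2,888 + ending $5,996

COGS = $2,888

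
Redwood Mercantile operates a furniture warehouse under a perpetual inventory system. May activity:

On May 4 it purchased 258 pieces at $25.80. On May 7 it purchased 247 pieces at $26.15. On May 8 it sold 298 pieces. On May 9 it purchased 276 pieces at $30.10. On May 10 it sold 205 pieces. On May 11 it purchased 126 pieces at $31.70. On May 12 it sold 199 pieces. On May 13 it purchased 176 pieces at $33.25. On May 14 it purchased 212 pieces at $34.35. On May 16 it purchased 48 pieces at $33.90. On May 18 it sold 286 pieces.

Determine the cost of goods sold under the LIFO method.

May 8, 298 sold [LIFO — newest first]: 247 @ $26.15 + 51 @ $25.80 = $7,774.85
May 10, 205 sold [LIFO — newest first]: 205 @ $30.10 = $6,170.50
May 12, 199 sold [LIFO — newest first]: 126 @ $31.70 + 71 @ $30.10 + 2 @ $25.80 = $6,182.90
May 18, 286 sold [LIFO — newest first]: 48 @ $33.90 + 212 @ $34.35 + 26 @ $33.25 = $9,773.90
Total COGS = $7,774.85 + $6,170.50 + $6,182.90 + $9,773.90 = $29,902.15
Ending inventory: 205 @ $25.80 + 150 @ $33.25 = $10,276.50

COGS = $29,902.15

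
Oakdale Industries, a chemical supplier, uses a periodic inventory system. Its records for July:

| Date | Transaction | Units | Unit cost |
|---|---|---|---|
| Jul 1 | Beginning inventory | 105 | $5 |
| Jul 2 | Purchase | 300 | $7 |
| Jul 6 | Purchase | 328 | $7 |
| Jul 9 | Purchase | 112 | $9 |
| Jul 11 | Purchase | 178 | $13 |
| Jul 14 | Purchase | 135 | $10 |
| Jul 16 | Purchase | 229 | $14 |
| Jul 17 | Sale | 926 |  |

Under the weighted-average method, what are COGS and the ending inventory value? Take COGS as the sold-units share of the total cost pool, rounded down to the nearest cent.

Jul 17, sell 926: 926/1387 × $12,799.00 → $8,544.97
Ending inventory (cost pool remaining) = $4,254.03

COGS = $8,544.97; ending inventory = $4,254.03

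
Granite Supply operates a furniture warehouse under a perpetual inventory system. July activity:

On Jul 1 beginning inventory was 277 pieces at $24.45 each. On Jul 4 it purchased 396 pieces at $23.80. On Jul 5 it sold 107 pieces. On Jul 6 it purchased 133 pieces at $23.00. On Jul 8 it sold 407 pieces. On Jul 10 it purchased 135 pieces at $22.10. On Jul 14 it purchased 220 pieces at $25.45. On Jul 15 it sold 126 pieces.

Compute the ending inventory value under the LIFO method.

Ending inventory = $12,505.45

Jul 5, 107 sold [LIFO — newest first]: 107 @ $23.80 = $2,546.60
Jul 8, 407 sold [LIFO — newest first]: 133 @ $23.00 + 274 @ $23.80 = $9,580.20
Jul 15, 126 sold [LIFO — newest first]: 126 @ $25.45 = $3,206.70
Total COGS = $2,546.60 + $9,580.20 + $3,206.70 = $15,333.50
Ending inventory: 277 @ $24.45 + 15 @ $23.80 + 135 @ $22.10 + 94 @ $25.45 = $12,505.45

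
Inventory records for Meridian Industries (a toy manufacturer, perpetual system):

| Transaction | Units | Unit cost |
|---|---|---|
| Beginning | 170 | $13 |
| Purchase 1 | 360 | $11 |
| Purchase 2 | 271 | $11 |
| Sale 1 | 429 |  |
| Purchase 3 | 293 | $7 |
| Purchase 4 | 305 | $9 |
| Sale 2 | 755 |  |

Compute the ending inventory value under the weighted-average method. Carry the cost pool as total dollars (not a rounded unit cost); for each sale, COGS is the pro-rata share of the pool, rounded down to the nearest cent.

After Beginning: 170 on hand, pool $2,210.00 (≈ $13.0000 each)
After Purchase 1: 530 on hand, pool $6,170.00 (≈ $11.6415 each)
After Purchase 2: 801 on hand, pool $9,151.00 (≈ $11.4245 each)
Sale 1, sell 429: 429/801 × $9,151.00 → $4,901.09
After Purchase 3: 665 on hand, pool $6,300.91 (≈ $9.4751 each)
After Purchase 4: 970 on hand, pool $9,045.91 (≈ $9.3257 each)
Sale 2, sell 755: 755/970 × $9,045.91 → $7,040.88
Total COGS = $4,901.09 + $7,040.88 = $11,941.97
Ending inventory (cost pool remaining) = $2,005.03

Ending inventory = $2,005.03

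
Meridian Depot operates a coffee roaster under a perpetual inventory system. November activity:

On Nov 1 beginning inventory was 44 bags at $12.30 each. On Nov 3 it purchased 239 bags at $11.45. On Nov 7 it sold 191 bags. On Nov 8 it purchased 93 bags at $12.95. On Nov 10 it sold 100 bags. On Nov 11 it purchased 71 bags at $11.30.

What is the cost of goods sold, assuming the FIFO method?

COGS = $3,381.35

Nov 7, 191 sold [FIFO — oldest first]: 44 @ $12.30 + 147 @ $11.45 = $2,224.35
Nov 10, 100 sold [FIFO — oldest first]: 92 @ $11.45 + 8 @ $12.95 = $1,157.00
Total COGS = $2,224.35 + $1,157.00 = $3,381.35
Ending inventory: 85 @ $12.95 + 71 @ $11.30 = $1,903.05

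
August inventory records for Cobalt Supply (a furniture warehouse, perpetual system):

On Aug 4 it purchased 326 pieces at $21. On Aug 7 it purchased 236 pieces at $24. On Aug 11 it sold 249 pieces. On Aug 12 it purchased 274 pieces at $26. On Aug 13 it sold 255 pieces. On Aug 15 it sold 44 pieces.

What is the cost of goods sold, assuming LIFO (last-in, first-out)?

Aug 11, 249 sold [LIFO — newest first]: 236 @ $24 + 13 @ $21 = $5,937
Aug 13, 255 sold [LIFO — newest first]: 255 @ $26 = $6,630
Aug 15, 44 sold [LIFO — newest first]: 19 @ $26 + 25 @ $21 = $1,019
Total COGS = $5,937 + $6,630 + $1,019 = $13,586
Ending inventory: 288 @ $21 = $6,048
Check: goods available $19,634 = COGS $13,586 + ending $6,048

COGS = $13,586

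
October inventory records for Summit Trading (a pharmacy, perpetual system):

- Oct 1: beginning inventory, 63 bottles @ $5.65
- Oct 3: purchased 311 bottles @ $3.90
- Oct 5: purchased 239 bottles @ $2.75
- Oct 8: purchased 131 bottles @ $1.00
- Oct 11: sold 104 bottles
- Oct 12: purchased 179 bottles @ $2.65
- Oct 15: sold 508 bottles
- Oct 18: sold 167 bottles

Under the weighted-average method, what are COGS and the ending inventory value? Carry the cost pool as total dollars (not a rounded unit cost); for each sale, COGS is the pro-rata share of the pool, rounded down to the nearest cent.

After Oct 1: 63 on hand, pool $355.95 (≈ $5.6500 each)
After Oct 3: 374 on hand, pool $1,568.85 (≈ $4.1948 each)
After Oct 5: 613 on hand, pool $2,226.10 (≈ $3.6315 each)
After Oct 8: 744 on hand, pool $2,357.10 (≈ $3.1681 each)
Oct 11, sell 104: 104/744 × $2,357.10 → $329.48
After Oct 12: 819 on hand, pool $2,501.97 (≈ $3.0549 each)
Oct 15, sell 508: 508/819 × $2,501.97 → $1,551.89
Oct 18, sell 167: 167/311 × $950.08 → $510.17
Total COGS = $329.48 + $1,551.89 + $510.17 = $2,391.54
Ending inventory (cost pool remaining) = $439.91
Check: goods available $2,831.45 = COGS $2,391.54 + ending $439.91

COGS = $2,391.54; ending inventory = $439.91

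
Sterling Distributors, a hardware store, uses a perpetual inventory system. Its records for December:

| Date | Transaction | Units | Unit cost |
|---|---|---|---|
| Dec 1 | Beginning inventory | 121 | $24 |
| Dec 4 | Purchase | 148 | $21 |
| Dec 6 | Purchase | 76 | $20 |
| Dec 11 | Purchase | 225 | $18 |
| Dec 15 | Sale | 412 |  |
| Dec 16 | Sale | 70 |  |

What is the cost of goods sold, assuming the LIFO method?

COGS = $9,470

Dec 15, 412 sold [LIFO — newest first]: 225 @ $18 + 76 @ $20 + 111 @ $21 = $7,901
Dec 16, 70 sold [LIFO — newest first]: 37 @ $21 + 33 @ $24 = $1,569
Total COGS = $7,901 + $1,569 = $9,470
Ending inventory: 88 @ $24 = $2,112
Check: goods available $11,582 = COGS $9,470 + ending $2,112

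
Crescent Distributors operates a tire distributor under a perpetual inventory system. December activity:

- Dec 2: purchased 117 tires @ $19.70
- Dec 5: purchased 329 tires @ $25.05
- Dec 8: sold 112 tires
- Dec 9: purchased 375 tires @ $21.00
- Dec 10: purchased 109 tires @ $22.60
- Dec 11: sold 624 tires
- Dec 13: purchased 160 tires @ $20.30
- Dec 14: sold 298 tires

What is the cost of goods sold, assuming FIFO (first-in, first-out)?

COGS = $22,995.95

Dec 8, 112 sold [FIFO — oldest first]: 112 @ $19.70 = $2,206.40
Dec 11, 624 sold [FIFO — oldest first]: 5 @ $19.70 + 329 @ $25.05 + 290 @ $21.00 = $14,429.95
Dec 14, 298 sold [FIFO — oldest first]: 85 @ $21.00 + 109 @ $22.60 + 104 @ $20.30 = $6,359.60
Total COGS = $2,206.40 + $14,429.95 + $6,359.60 = $22,995.95
Ending inventory: 56 @ $20.30 = $1,136.80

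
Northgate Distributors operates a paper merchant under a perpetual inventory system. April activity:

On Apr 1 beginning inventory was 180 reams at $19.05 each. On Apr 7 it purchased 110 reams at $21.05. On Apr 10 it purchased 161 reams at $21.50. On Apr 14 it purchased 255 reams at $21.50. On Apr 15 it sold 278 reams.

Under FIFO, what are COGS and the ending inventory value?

Apr 15, 278 sold [FIFO — oldest first]: 180 @ $19.05 + 98 @ $21.05 = $5,491.90
Ending inventory: 12 @ $21.05 + 161 @ $21.50 + 255 @ $21.50 = $9,196.60

COGS = $5,491.90; ending inventory = $9,196.60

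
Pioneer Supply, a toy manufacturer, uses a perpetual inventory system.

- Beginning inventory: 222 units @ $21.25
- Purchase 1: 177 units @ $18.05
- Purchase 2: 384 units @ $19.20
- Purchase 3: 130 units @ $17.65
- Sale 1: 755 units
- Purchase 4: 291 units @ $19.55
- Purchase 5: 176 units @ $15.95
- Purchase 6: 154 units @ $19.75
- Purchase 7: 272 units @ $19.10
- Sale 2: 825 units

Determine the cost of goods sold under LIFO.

COGS = $29,625.70

Sale 1 (755) [LIFO — newest first]: 130 @ $17.65 + 384 @ $19.20 + 177 @ $18.05 + 64 @ $21.25 = $14,222.15
Sale 2 (825) [LIFO — newest first]: 272 @ $19.10 + 154 @ $19.75 + 176 @ $15.95 + 223 @ $19.55 = $15,403.55
Total COGS = $14,222.15 + $15,403.55 = $29,625.70
Ending inventory: 158 @ $21.25 + 68 @ $19.55 = $4,686.90
Check: goods available $34,312.60 = COGS $29,625.70 + ending $4,686.90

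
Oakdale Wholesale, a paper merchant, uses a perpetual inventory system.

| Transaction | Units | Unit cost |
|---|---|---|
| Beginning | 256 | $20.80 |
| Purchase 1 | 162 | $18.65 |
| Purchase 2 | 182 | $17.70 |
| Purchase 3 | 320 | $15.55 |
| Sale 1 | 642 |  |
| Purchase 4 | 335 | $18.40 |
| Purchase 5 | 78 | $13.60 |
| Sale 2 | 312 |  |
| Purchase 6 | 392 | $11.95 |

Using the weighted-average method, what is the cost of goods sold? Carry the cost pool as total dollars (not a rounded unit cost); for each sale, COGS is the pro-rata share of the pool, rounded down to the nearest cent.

COGS = $17,063.77

After Beginning: 256 on hand, pool $5,324.80 (≈ $20.8000 each)
After Purchase 1: 418 on hand, pool $8,346.10 (≈ $19.9667 each)
After Purchase 2: 600 on hand, pool $11,567.50 (≈ $19.2792 each)
After Purchase 3: 920 on hand, pool $16,543.50 (≈ $17.9821 each)
Sale 1, sell 642: 642/920 × $16,543.50 → $11,544.48
After Purchase 4: 613 on hand, pool $11,163.02 (≈ $18.2105 each)
After Purchase 5: 691 on hand, pool $12,223.82 (≈ $17.6900 each)
Sale 2, sell 312: 312/691 × $12,223.82 → $5,519.29
After Purchase 6: 771 on hand, pool $11,388.93 (≈ $14.7716 each)
Total COGS = $11,544.48 + $5,519.29 = $17,063.77
Ending inventory (cost pool remaining) = $11,388.93
Check: goods available $28,452.70 = COGS $17,063.77 + ending $11,388.93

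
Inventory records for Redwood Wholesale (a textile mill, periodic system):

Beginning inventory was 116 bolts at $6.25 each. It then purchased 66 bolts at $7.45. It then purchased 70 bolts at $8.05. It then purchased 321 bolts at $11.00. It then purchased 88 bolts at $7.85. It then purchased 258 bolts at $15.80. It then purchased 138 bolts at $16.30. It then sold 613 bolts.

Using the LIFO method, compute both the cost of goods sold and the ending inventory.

COGS = $8,435.60; ending inventory = $3,892.20

Sale 1 (613) [LIFO — newest first]: 138 @ $16.30 + 258 @ $15.80 + 88 @ $7.85 + 129 @ $11.00 = $8,435.60
Ending inventory: 116 @ $6.25 + 66 @ $7.45 + 70 @ $8.05 + 192 @ $11.00 = $3,892.20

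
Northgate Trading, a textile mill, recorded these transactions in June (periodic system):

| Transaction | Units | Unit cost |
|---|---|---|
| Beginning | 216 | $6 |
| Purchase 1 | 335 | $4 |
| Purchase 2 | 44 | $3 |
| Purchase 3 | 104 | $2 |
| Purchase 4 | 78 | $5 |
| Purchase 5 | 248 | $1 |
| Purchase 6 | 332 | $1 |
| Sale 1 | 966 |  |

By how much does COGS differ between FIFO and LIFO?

$1,605

FIFO COGS: 216 @ $6 + 335 @ $4 + 44 @ $3 + 104 @ $2 + 78 @ $5 + 189 @ $1 = $3,555
LIFO COGS: 332 @ $1 + 248 @ $1 + 78 @ $5 + 104 @ $2 + 44 @ $3 + 160 @ $4 = $1,950
Difference = |$3,555 − $1,950| = $1,605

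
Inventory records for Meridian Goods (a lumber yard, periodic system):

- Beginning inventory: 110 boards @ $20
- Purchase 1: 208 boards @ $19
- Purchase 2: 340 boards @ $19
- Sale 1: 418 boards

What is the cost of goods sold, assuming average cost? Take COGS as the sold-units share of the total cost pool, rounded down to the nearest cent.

Sale 1, sell 418: 418/658 × $12,612.00 → $8,011.87
Ending inventory (cost pool remaining) = $4,600.13

COGS = $8,011.87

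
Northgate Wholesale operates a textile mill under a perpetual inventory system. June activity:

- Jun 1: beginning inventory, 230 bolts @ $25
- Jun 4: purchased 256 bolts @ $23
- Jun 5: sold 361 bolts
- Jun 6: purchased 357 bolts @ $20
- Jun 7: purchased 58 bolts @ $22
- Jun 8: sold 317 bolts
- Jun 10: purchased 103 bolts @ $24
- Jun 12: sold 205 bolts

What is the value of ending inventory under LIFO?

Jun 5, 361 sold [LIFO — newest first]: 256 @ $23 + 105 @ $25 = $8,513
Jun 8, 317 sold [LIFO — newest first]: 58 @ $22 + 259 @ $20 = $6,456
Jun 12, 205 sold [LIFO — newest first]: 103 @ $24 + 98 @ $20 + 4 @ $25 = $4,532
Total COGS = $8,513 + $6,456 + $4,532 = $19,501
Ending inventory: 121 @ $25 = $3,025

Ending inventory = $3,025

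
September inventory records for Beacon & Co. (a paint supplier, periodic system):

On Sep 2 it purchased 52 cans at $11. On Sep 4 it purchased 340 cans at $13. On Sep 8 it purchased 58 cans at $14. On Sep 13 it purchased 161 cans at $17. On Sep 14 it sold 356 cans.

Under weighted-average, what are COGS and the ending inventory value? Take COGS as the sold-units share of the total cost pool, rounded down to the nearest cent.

Sep 14, sell 356: 356/611 × $8,541.00 → $4,976.42
Ending inventory (cost pool remaining) = $3,564.58
Check: goods available $8,541.00 = COGS $4,976.42 + ending $3,564.58

COGS = $4,976.42; ending inventory = $3,564.58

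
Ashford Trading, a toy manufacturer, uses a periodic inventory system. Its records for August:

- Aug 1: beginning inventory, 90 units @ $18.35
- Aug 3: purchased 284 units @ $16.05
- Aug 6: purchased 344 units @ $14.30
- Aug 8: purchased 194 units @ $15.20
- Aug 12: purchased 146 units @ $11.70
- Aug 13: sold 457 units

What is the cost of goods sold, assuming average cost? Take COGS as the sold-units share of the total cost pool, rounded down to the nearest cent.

Aug 13, sell 457: 457/1058 × $15,785.90 → $6,818.67
Ending inventory (cost pool remaining) = $8,967.23
Check: goods available $15,785.90 = COGS $6,818.67 + ending $8,967.23

COGS = $6,818.67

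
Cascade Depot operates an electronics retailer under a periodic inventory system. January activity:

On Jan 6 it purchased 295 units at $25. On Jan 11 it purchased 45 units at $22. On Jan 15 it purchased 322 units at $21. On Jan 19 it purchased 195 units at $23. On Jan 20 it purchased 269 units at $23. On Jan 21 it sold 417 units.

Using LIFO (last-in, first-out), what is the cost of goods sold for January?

Jan 21, 417 sold [LIFO — newest first]: 269 @ $23 + 148 @ $23 = $9,591
Ending inventory: 295 @ $25 + 45 @ $22 + 322 @ $21 + 47 @ $23 = $16,208
Check: goods available $25,799 = COGS $9,591 + ending $16,208

COGS = $9,591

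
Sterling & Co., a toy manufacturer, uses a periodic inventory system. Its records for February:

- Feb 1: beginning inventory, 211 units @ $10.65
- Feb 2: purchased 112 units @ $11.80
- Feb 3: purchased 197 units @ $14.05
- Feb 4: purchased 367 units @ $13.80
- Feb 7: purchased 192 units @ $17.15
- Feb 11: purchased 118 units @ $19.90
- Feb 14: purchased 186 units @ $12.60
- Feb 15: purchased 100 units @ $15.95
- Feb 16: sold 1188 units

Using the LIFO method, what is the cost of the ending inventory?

Ending inventory = $3,238.35

Feb 16, 1188 sold [LIFO — newest first]: 100 @ $15.95 + 186 @ $12.60 + 118 @ $19.90 + 192 @ $17.15 + 367 @ $13.80 + 197 @ $14.05 + 28 @ $11.80 = $17,742.45
Ending inventory: 211 @ $10.65 + 84 @ $11.80 = $3,238.35
Check: goods available $20,980.80 = COGS $17,742.45 + ending $3,238.35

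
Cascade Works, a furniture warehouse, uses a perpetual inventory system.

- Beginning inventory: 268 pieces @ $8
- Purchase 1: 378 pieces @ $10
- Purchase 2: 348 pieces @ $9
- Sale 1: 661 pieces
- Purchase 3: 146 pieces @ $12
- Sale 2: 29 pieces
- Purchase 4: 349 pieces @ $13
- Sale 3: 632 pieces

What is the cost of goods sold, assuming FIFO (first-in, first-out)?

Sale 1 (661) [FIFO — oldest first]: 268 @ $8 + 378 @ $10 + 15 @ $9 = $6,059
Sale 2 (29) [FIFO — oldest first]: 29 @ $9 = $261
Sale 3 (632) [FIFO — oldest first]: 304 @ $9 + 146 @ $12 + 182 @ $13 = $6,854
Total COGS = $6,059 + $261 + $6,854 = $13,174
Ending inventory: 167 @ $13 = $2,171

COGS = $13,174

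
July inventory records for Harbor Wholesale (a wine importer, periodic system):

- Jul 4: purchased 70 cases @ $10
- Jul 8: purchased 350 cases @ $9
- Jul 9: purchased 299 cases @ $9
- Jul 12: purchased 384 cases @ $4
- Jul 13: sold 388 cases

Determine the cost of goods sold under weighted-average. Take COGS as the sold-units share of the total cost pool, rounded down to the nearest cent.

Jul 13, sell 388: 388/1103 × $8,077.00 → $2,841.22
Ending inventory (cost pool remaining) = $5,235.78

COGS = $2,841.22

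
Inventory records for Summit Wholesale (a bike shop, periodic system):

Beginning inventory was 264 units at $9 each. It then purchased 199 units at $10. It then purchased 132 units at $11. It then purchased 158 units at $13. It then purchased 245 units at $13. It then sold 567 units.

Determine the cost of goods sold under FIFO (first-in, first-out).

COGS = $5,510

Sale 1 (567) [FIFO — oldest first]: 264 @ $9 + 199 @ $10 + 104 @ $11 = $5,510
Ending inventory: 28 @ $11 + 158 @ $13 + 245 @ $13 = $5,547
Check: goods available $11,057 = COGS $5,510 + ending $5,547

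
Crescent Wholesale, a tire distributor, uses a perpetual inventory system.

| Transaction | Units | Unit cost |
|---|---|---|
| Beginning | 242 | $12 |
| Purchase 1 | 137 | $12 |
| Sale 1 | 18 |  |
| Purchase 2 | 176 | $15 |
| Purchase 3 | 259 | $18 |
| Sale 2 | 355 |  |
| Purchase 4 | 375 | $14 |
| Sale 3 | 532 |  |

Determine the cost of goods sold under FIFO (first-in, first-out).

Sale 1 (18) [FIFO — oldest first]: 18 @ $12 = $216
Sale 2 (355) [FIFO — oldest first]: 224 @ $12 + 131 @ $12 = $4,260
Sale 3 (532) [FIFO — oldest first]: 6 @ $12 + 176 @ $15 + 259 @ $18 + 91 @ $14 = $8,648
Total COGS = $216 + $4,260 + $8,648 = $13,124
Ending inventory: 284 @ $14 = $3,976
Check: goods available $17,100 = COGS $13,124 + ending $3,976

COGS = $13,124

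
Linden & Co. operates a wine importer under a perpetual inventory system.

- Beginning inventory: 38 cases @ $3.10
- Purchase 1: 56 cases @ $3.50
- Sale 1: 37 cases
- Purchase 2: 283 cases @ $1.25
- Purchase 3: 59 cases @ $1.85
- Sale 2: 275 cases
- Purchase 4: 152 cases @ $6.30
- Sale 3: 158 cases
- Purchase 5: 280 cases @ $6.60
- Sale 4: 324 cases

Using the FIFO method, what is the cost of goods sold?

Sale 1 (37) [FIFO — oldest first]: 37 @ $3.10 = $114.70
Sale 2 (275) [FIFO — oldest first]: 1 @ $3.10 + 56 @ $3.50 + 218 @ $1.25 = $471.60
Sale 3 (158) [FIFO — oldest first]: 65 @ $1.25 + 59 @ $1.85 + 34 @ $6.30 = $404.60
Sale 4 (324) [FIFO — oldest first]: 118 @ $6.30 + 206 @ $6.60 = $2,103.00
Total COGS = $114.70 + $471.60 + $404.60 + $2,103.00 = $3,093.90
Ending inventory: 74 @ $6.60 = $488.40

COGS = $3,093.90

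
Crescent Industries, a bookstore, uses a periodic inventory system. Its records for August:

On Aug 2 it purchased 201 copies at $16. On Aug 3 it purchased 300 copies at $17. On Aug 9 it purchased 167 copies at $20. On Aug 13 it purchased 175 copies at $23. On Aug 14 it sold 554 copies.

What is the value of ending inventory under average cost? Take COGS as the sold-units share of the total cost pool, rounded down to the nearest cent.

Aug 14, sell 554: 554/843 × $15,681.00 → $10,305.18
Ending inventory (cost pool remaining) = $5,375.82

Ending inventory = $5,375.82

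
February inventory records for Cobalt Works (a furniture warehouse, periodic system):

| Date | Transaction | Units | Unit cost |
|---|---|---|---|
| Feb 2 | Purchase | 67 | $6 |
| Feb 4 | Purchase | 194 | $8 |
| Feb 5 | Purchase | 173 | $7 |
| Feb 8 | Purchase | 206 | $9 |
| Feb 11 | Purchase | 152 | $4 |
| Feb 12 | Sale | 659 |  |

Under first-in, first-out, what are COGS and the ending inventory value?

Feb 12, 659 sold [FIFO — oldest first]: 67 @ $6 + 194 @ $8 + 173 @ $7 + 206 @ $9 + 19 @ $4 = $5,095
Ending inventory: 133 @ $4 = $532

COGS = $5,095; ending inventory = $532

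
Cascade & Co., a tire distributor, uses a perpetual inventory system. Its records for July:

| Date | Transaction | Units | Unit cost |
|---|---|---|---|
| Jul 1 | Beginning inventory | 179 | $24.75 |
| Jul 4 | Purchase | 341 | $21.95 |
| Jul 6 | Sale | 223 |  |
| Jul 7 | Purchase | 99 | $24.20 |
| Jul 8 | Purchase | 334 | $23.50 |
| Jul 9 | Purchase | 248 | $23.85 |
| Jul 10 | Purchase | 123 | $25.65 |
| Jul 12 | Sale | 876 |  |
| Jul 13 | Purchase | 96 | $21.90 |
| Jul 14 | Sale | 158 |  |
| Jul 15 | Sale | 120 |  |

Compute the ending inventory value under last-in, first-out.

Jul 6, 223 sold [LIFO — newest first]: 223 @ $21.95 = $4,894.85
Jul 12, 876 sold [LIFO — newest first]: 123 @ $25.65 + 248 @ $23.85 + 334 @ $23.50 + 99 @ $24.20 + 72 @ $21.95 = $20,894.95
Jul 14, 158 sold [LIFO — newest first]: 96 @ $21.90 + 46 @ $21.95 + 16 @ $24.75 = $3,508.10
Jul 15, 120 sold [LIFO — newest first]: 120 @ $24.75 = $2,970.00
Total COGS = $4,894.85 + $20,894.95 + $3,508.10 + $2,970.00 = $32,267.90
Ending inventory: 43 @ $24.75 = $1,064.25

Ending inventory = $1,064.25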